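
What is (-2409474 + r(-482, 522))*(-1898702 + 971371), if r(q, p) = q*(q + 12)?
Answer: 2024302369154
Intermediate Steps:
r(q, p) = q*(12 + q)
(-2409474 + r(-482, 522))*(-1898702 + 971371) = (-2409474 - 482*(12 - 482))*(-1898702 + 971371) = (-2409474 - 482*(-470))*(-927331) = (-2409474 + 226540)*(-927331) = -2182934*(-927331) = 2024302369154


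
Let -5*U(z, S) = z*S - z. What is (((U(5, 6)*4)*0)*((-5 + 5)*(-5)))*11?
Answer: 0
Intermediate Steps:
U(z, S) = z/5 - S*z/5 (U(z, S) = -(z*S - z)/5 = -(S*z - z)/5 = -(-z + S*z)/5 = z/5 - S*z/5)
(((U(5, 6)*4)*0)*((-5 + 5)*(-5)))*11 = (((((⅕)*5*(1 - 1*6))*4)*0)*((-5 + 5)*(-5)))*11 = (((((⅕)*5*(1 - 6))*4)*0)*(0*(-5)))*11 = (((((⅕)*5*(-5))*4)*0)*0)*11 = ((-5*4*0)*0)*11 = (-20*0*0)*11 = (0*0)*11 = 0*11 = 0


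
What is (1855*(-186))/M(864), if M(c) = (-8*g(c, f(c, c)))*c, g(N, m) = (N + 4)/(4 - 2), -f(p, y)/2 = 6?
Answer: 265/2304 ≈ 0.11502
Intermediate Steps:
f(p, y) = -12 (f(p, y) = -2*6 = -12)
g(N, m) = 2 + N/2 (g(N, m) = (4 + N)/2 = (4 + N)*(½) = 2 + N/2)
M(c) = c*(-16 - 4*c) (M(c) = (-8*(2 + c/2))*c = (-16 - 4*c)*c = c*(-16 - 4*c))
(1855*(-186))/M(864) = (1855*(-186))/((-4*864*(4 + 864))) = -345030/((-4*864*868)) = -345030/(-2999808) = -345030*(-1/2999808) = 265/2304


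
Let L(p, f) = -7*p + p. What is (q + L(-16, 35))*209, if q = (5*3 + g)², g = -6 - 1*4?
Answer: 25289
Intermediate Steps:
g = -10 (g = -6 - 4 = -10)
q = 25 (q = (5*3 - 10)² = (15 - 10)² = 5² = 25)
L(p, f) = -6*p
(q + L(-16, 35))*209 = (25 - 6*(-16))*209 = (25 + 96)*209 = 121*209 = 25289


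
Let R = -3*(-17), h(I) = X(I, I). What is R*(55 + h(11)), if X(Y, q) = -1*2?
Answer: 2703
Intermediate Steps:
X(Y, q) = -2
h(I) = -2
R = 51
R*(55 + h(11)) = 51*(55 - 2) = 51*53 = 2703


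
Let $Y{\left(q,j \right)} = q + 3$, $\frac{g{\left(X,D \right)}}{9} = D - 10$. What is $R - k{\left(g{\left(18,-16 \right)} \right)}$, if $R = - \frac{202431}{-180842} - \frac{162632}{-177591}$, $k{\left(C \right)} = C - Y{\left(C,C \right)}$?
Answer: $\frac{161708354731}{32115911622} \approx 5.0351$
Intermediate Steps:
$g{\left(X,D \right)} = -90 + 9 D$ ($g{\left(X,D \right)} = 9 \left(D - 10\right) = 9 \left(-10 + D\right) = -90 + 9 D$)
$Y{\left(q,j \right)} = 3 + q$
$k{\left(C \right)} = -3$ ($k{\left(C \right)} = C - \left(3 + C\right) = -3$)
$R = \frac{65360619865}{32115911622}$ ($R = \left(-202431\right) \left(- \frac{1}{180842}\right) - - \frac{162632}{177591} = \frac{202431}{180842} + \frac{162632}{177591} = \frac{65360619865}{32115911622} \approx 2.0351$)
$R - k{\left(g{\left(18,-16 \right)} \right)} = \frac{65360619865}{32115911622} - -3 = \frac{65360619865}{32115911622} + 3 = \frac{161708354731}{32115911622}$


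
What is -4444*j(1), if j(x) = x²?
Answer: -4444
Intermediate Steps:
-4444*j(1) = -4444*1² = -4444*1 = -4444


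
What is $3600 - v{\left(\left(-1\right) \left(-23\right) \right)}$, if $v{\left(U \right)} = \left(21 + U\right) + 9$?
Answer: $3547$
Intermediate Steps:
$v{\left(U \right)} = 30 + U$
$3600 - v{\left(\left(-1\right) \left(-23\right) \right)} = 3600 - \left(30 - -23\right) = 3600 - \left(30 + 23\right) = 3600 - 53 = 3547$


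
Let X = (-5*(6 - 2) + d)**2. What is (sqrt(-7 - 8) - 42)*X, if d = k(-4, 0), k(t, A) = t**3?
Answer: -296352 + 7056*I*sqrt(15) ≈ -2.9635e+5 + 27328.0*I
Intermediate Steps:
d = -64 (d = (-4)**3 = -64)
X = 7056 (X = (-5*(6 - 2) - 64)**2 = (-5*4 - 64)**2 = (-20 - 64)**2 = (-84)**2 = 7056)
(sqrt(-7 - 8) - 42)*X = (sqrt(-7 - 8) - 42)*7056 = (sqrt(-15) - 42)*7056 = (I*sqrt(15) - 42)*7056 = (-42 + I*sqrt(15))*7056 = -296352 + 7056*I*sqrt(15)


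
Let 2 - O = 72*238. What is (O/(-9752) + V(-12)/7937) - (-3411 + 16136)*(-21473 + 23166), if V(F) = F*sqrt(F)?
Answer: -105045731733/4876 - 24*I*sqrt(3)/7937 ≈ -2.1543e+7 - 0.0052374*I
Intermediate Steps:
O = -17134 (O = 2 - 72*238 = 2 - 1*17136 = 2 - 17136 = -17134)
V(F) = F**(3/2)
(O/(-9752) + V(-12)/7937) - (-3411 + 16136)*(-21473 + 23166) = (-17134/(-9752) + (-12)**(3/2)/7937) - (-3411 + 16136)*(-21473 + 23166) = (-17134*(-1/9752) - 24*I*sqrt(3)*(1/7937)) - 12725*1693 = (8567/4876 - 24*I*sqrt(3)/7937) - 1*21543425 = (8567/4876 - 24*I*sqrt(3)/7937) - 21543425 = -105045731733/4876 - 24*I*sqrt(3)/7937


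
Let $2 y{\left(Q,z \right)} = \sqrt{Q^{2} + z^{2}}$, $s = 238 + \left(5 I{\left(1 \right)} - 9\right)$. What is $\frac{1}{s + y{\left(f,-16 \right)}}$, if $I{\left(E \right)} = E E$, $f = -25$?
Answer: $\frac{936}{218143} - \frac{2 \sqrt{881}}{218143} \approx 0.0040186$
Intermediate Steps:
$I{\left(E \right)} = E^{2}$
$s = 234$ ($s = 238 - \left(9 - 5 \cdot 1^{2}\right) = 238 + \left(5 \cdot 1 - 9\right) = 238 + \left(5 - 9\right) = 238 - 4 = 234$)
$y{\left(Q,z \right)} = \frac{\sqrt{Q^{2} + z^{2}}}{2}$
$\frac{1}{s + y{\left(f,-16 \right)}} = \frac{1}{234 + \frac{\sqrt{\left(-25\right)^{2} + \left(-16\right)^{2}}}{2}} = \frac{1}{234 + \frac{\sqrt{625 + 256}}{2}} = \frac{1}{234 + \frac{\sqrt{881}}{2}}$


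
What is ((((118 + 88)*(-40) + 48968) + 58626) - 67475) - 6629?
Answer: 25250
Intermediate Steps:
((((118 + 88)*(-40) + 48968) + 58626) - 67475) - 6629 = (((206*(-40) + 48968) + 58626) - 67475) - 6629 = (((-8240 + 48968) + 58626) - 67475) - 6629 = ((40728 + 58626) - 67475) - 6629 = (99354 - 67475) - 6629 = 31879 - 6629 = 25250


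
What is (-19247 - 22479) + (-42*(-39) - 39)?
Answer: -40127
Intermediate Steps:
(-19247 - 22479) + (-42*(-39) - 39) = -41726 + (1638 - 39) = -41726 + 1599 = -40127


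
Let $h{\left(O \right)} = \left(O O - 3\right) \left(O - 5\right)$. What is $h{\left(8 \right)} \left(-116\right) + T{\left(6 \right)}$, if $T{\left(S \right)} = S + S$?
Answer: $-21216$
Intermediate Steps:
$T{\left(S \right)} = 2 S$
$h{\left(O \right)} = \left(-5 + O\right) \left(-3 + O^{2}\right)$ ($h{\left(O \right)} = \left(O^{2} - 3\right) \left(-5 + O\right) = \left(-3 + O^{2}\right) \left(-5 + O\right) = \left(-5 + O\right) \left(-3 + O^{2}\right)$)
$h{\left(8 \right)} \left(-116\right) + T{\left(6 \right)} = \left(15 + 8^{3} - 5 \cdot 8^{2} - 24\right) \left(-116\right) + 2 \cdot 6 = \left(15 + 512 - 320 - 24\right) \left(-116\right) + 12 = 183 \left(-116\right) + 12 = -21228 + 12 = -21216$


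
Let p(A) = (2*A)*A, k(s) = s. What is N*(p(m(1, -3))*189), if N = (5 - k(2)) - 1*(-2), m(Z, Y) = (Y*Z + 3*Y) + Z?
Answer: 228690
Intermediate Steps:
m(Z, Y) = Z + 3*Y + Y*Z (m(Z, Y) = (3*Y + Y*Z) + Z = Z + 3*Y + Y*Z)
p(A) = 2*A**2
N = 5 (N = (5 - 1*2) - 1*(-2) = (5 - 2) + 2 = 3 + 2 = 5)
N*(p(m(1, -3))*189) = 5*((2*(1 + 3*(-3) - 3*1)**2)*189) = 5*((2*(1 - 9 - 3)**2)*189) = 5*((2*(-11)**2)*189) = 5*((2*121)*189) = 5*(242*189) = 5*45738 = 228690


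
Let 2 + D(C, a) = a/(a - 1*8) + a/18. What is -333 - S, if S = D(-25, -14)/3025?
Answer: -99724963/299475 ≈ -333.00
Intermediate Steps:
D(C, a) = -2 + a/18 + a/(-8 + a) (D(C, a) = -2 + (a/(a - 1*8) + a/18) = -2 + (a/(a - 8) + a*(1/18)) = -2 + (a/(-8 + a) + a/18) = -2 + (a/18 + a/(-8 + a)) = -2 + a/18 + a/(-8 + a))
S = -212/299475 (S = ((288 + (-14)² - 26*(-14))/(18*(-8 - 14)))/3025 = ((1/18)*(288 + 196 + 364)/(-22))*(1/3025) = ((1/18)*(-1/22)*848)*(1/3025) = -212/99*1/3025 = -212/299475 ≈ -0.00070791)
-333 - S = -333 - 1*(-212/299475) = -333 + 212/299475 = -99724963/299475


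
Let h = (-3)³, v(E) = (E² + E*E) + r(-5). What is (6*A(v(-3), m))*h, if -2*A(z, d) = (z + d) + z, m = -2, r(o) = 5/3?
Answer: 3024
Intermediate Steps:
r(o) = 5/3 (r(o) = 5*(⅓) = 5/3)
v(E) = 5/3 + 2*E² (v(E) = (E² + E*E) + 5/3 = (E² + E²) + 5/3 = 2*E² + 5/3 = 5/3 + 2*E²)
h = -27
A(z, d) = -z - d/2 (A(z, d) = -((z + d) + z)/2 = -((d + z) + z)/2 = -(d + 2*z)/2 = -z - d/2)
(6*A(v(-3), m))*h = (6*(-(5/3 + 2*(-3)²) - ½*(-2)))*(-27) = (6*(-(5/3 + 2*9) + 1))*(-27) = (6*(-(5/3 + 18) + 1))*(-27) = (6*(-1*59/3 + 1))*(-27) = (6*(-59/3 + 1))*(-27) = (6*(-56/3))*(-27) = -112*(-27) = 3024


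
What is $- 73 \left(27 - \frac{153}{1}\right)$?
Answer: $9198$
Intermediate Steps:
$- 73 \left(27 - \frac{153}{1}\right) = - 73 \left(27 - 153\right) = \left(-73\right) \left(-126\right) = 9198$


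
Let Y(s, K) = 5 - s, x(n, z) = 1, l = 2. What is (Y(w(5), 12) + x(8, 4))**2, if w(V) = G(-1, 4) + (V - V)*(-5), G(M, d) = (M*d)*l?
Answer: 196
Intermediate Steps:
G(M, d) = 2*M*d (G(M, d) = (M*d)*2 = 2*M*d)
w(V) = -8 (w(V) = 2*(-1)*4 + (V - V)*(-5) = -8 + 0*(-5) = -8 + 0 = -8)
(Y(w(5), 12) + x(8, 4))**2 = ((5 - 1*(-8)) + 1)**2 = ((5 + 8) + 1)**2 = (13 + 1)**2 = 14**2 = 196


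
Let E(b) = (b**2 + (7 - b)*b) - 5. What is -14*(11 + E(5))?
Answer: -574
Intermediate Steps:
E(b) = -5 + b**2 + b*(7 - b) (E(b) = (b**2 + b*(7 - b)) - 5 = -5 + b**2 + b*(7 - b))
-14*(11 + E(5)) = -14*(11 + (-5 + 7*5)) = -14*(11 + (-5 + 35)) = -14*(11 + 30) = -14*41 = -574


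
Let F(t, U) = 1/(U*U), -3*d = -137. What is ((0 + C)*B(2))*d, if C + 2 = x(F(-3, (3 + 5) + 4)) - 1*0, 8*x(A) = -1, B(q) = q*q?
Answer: -2329/6 ≈ -388.17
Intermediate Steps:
B(q) = q**2
d = 137/3 (d = -1/3*(-137) = 137/3 ≈ 45.667)
F(t, U) = U**(-2) (F(t, U) = 1/(U**2) = U**(-2))
x(A) = -1/8 (x(A) = (1/8)*(-1) = -1/8)
C = -17/8 (C = -2 + (-1/8 - 1*0) = -2 + (-1/8 + 0) = -2 - 1/8 = -17/8 ≈ -2.1250)
((0 + C)*B(2))*d = ((0 - 17/8)*2**2)*(137/3) = -17/8*4*(137/3) = -17/2*137/3 = -2329/6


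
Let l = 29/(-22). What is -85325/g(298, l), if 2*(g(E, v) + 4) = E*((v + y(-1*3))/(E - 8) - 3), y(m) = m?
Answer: 108874700/578307 ≈ 188.26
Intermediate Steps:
l = -29/22 (l = 29*(-1/22) = -29/22 ≈ -1.3182)
g(E, v) = -4 + E*(-3 + (-3 + v)/(-8 + E))/2 (g(E, v) = -4 + (E*((v - 1*3)/(E - 8) - 3))/2 = -4 + (E*((v - 3)/(-8 + E) - 3))/2 = -4 + (E*((-3 + v)/(-8 + E) - 3))/2 = -4 + (E*(-3 + (-3 + v)/(-8 + E)))/2 = -4 + E*(-3 + (-3 + v)/(-8 + E))/2)
-85325/g(298, l) = -85325*2*(-8 + 298)/(64 - 3*298² + 13*298 + 298*(-29/22)) = -85325*580/(64 - 3*88804 + 3874 - 4321/11) = -85325*580/(64 - 266412 + 3874 - 4321/11) = -85325/((½)*(1/290)*(-2891535/11)) = -85325/(-578307/1276) = -85325*(-1276/578307) = 108874700/578307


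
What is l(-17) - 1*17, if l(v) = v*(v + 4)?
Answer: 204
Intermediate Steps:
l(v) = v*(4 + v)
l(-17) - 1*17 = -17*(4 - 17) - 1*17 = -17*(-13) - 17 = 221 - 17 = 204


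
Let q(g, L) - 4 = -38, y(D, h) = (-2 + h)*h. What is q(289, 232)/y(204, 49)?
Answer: -34/2303 ≈ -0.014763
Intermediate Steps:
y(D, h) = h*(-2 + h)
q(g, L) = -34 (q(g, L) = 4 - 38 = -34)
q(289, 232)/y(204, 49) = -34*1/(49*(-2 + 49)) = -34/(49*47) = -34/2303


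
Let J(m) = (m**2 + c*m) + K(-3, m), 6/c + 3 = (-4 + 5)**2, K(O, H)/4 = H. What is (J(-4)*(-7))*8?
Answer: -672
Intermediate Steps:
K(O, H) = 4*H
c = -3 (c = 6/(-3 + (-4 + 5)**2) = 6/(-3 + 1**2) = 6/(-3 + 1) = 6/(-2) = 6*(-1/2) = -3)
J(m) = m + m**2 (J(m) = (m**2 - 3*m) + 4*m = m + m**2)
(J(-4)*(-7))*8 = (-4*(1 - 4)*(-7))*8 = (-4*(-3)*(-7))*8 = (12*(-7))*8 = -84*8 = -672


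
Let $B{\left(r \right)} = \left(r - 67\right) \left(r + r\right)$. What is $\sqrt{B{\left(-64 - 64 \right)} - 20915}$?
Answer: $\sqrt{29005} \approx 170.31$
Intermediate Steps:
$B{\left(r \right)} = 2 r \left(-67 + r\right)$ ($B{\left(r \right)} = \left(-67 + r\right) 2 r = 2 r \left(-67 + r\right)$)
$\sqrt{B{\left(-64 - 64 \right)} - 20915} = \sqrt{2 \left(-64 - 64\right) \left(-67 - 128\right) - 20915} = \sqrt{2 \left(-128\right) \left(-67 - 128\right) - 20915} = \sqrt{2 \left(-128\right) \left(-195\right) - 20915} = \sqrt{49920 - 20915} = \sqrt{29005}$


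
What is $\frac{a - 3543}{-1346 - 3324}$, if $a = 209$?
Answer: $\frac{1667}{2335} \approx 0.71392$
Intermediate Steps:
$\frac{a - 3543}{-1346 - 3324} = \frac{209 - 3543}{-1346 - 3324} = - \frac{3334}{-4670} = \left(-3334\right) \left(- \frac{1}{4670}\right) = \frac{1667}{2335}$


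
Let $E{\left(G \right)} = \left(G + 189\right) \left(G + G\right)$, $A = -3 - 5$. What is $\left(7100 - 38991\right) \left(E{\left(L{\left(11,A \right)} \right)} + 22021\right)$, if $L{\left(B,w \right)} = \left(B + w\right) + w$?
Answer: $-643592271$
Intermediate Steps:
$A = -8$ ($A = -3 - 5 = -8$)
$L{\left(B,w \right)} = B + 2 w$
$E{\left(G \right)} = 2 G \left(189 + G\right)$ ($E{\left(G \right)} = \left(189 + G\right) 2 G = 2 G \left(189 + G\right)$)
$\left(7100 - 38991\right) \left(E{\left(L{\left(11,A \right)} \right)} + 22021\right) = \left(7100 - 38991\right) \left(2 \left(11 + 2 \left(-8\right)\right) \left(189 + \left(11 + 2 \left(-8\right)\right)\right) + 22021\right) = - 31891 \left(2 \left(11 - 16\right) \left(189 + \left(11 - 16\right)\right) + 22021\right) = - 31891 \left(2 \left(-5\right) \left(189 - 5\right) + 22021\right) = - 31891 \left(2 \left(-5\right) 184 + 22021\right) = - 31891 \left(-1840 + 22021\right) = \left(-31891\right) 20181 = -643592271$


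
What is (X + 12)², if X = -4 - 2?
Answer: 36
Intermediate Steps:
X = -6
(X + 12)² = (-6 + 12)² = 6² = 36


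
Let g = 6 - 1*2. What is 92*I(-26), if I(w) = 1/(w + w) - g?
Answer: -4807/13 ≈ -369.77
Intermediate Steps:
g = 4 (g = 6 - 2 = 4)
I(w) = -4 + 1/(2*w) (I(w) = 1/(w + w) - 1*4 = 1/(2*w) - 4 = -4 + 1/(2*w))
92*I(-26) = 92*(-4 + (½)/(-26)) = 92*(-4 + (½)*(-1/26)) = 92*(-4 - 1/52) = 92*(-209/52) = -4807/13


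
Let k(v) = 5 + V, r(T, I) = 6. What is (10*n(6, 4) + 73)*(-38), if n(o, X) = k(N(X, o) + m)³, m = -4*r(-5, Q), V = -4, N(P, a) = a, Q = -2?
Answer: -3154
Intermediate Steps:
m = -24 (m = -4*6 = -24)
k(v) = 1 (k(v) = 5 - 4 = 1)
n(o, X) = 1 (n(o, X) = 1³ = 1)
(10*n(6, 4) + 73)*(-38) = (10*1 + 73)*(-38) = (10 + 73)*(-38) = 83*(-38) = -3154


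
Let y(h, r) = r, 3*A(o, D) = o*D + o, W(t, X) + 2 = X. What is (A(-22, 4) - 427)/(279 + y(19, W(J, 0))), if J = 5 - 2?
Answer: -1391/831 ≈ -1.6739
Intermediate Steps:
J = 3
W(t, X) = -2 + X
A(o, D) = o/3 + D*o/3 (A(o, D) = (o*D + o)/3 = (D*o + o)/3 = (o + D*o)/3 = o/3 + D*o/3)
(A(-22, 4) - 427)/(279 + y(19, W(J, 0))) = ((⅓)*(-22)*(1 + 4) - 427)/(279 + (-2 + 0)) = ((⅓)*(-22)*5 - 427)/(279 - 2) = (-110/3 - 427)/277 = -1391/3*1/277 = -1391/831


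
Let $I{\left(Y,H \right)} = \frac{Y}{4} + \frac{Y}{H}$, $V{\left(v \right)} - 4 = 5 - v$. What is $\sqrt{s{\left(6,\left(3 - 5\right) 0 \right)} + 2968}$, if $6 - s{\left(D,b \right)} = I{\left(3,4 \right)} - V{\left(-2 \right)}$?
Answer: $\frac{3 \sqrt{1326}}{2} \approx 54.621$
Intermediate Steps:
$V{\left(v \right)} = 9 - v$ ($V{\left(v \right)} = 4 - \left(-5 + v\right) = 9 - v$)
$I{\left(Y,H \right)} = \frac{Y}{4} + \frac{Y}{H}$ ($I{\left(Y,H \right)} = Y \frac{1}{4} + \frac{Y}{H} = \frac{Y}{4} + \frac{Y}{H}$)
$s{\left(D,b \right)} = \frac{31}{2}$ ($s{\left(D,b \right)} = 6 - \left(\left(\frac{1}{4} \cdot 3 + \frac{3}{4}\right) - \left(9 - -2\right)\right) = 6 - \left(\left(\frac{3}{4} + 3 \cdot \frac{1}{4}\right) - \left(9 + 2\right)\right) = 6 - \left(\left(\frac{3}{4} + \frac{3}{4}\right) - 11\right) = 6 - \left(\frac{3}{2} - 11\right) = 6 - - \frac{19}{2} = 6 + \frac{19}{2} = \frac{31}{2}$)
$\sqrt{s{\left(6,\left(3 - 5\right) 0 \right)} + 2968} = \sqrt{\frac{31}{2} + 2968} = \sqrt{\frac{5967}{2}} = \frac{3 \sqrt{1326}}{2}$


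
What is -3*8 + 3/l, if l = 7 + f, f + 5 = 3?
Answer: -117/5 ≈ -23.400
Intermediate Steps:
f = -2 (f = -5 + 3 = -2)
l = 5 (l = 7 - 2 = 5)
-3*8 + 3/l = -3*8 + 3/5 = -24 + 3*(⅕) = -24 + ⅗ = -117/5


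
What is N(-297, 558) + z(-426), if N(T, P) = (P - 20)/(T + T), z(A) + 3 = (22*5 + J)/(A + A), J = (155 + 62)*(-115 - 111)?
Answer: 1128707/21087 ≈ 53.526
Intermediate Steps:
J = -49042 (J = 217*(-226) = -49042)
z(A) = -3 - 24466/A (z(A) = -3 + (22*5 - 49042)/(A + A) = -3 + (110 - 49042)/((2*A)) = -3 - 24466/A)
N(T, P) = (-20 + P)/(2*T) (N(T, P) = (-20 + P)/((2*T)) = (-20 + P)*(1/(2*T)) = (-20 + P)/(2*T))
N(-297, 558) + z(-426) = (1/2)*(-20 + 558)/(-297) + (-3 - 24466/(-426)) = (1/2)*(-1/297)*538 + (-3 - 24466*(-1/426)) = -269/297 + (-3 + 12233/213) = -269/297 + 11594/213 = 1128707/21087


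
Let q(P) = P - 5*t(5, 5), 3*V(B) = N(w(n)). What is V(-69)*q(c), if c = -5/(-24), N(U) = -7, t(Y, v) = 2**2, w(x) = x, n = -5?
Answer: 3325/72 ≈ 46.181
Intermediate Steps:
t(Y, v) = 4
V(B) = -7/3 (V(B) = (1/3)*(-7) = -7/3)
c = 5/24 (c = -5*(-1/24) = 5/24 ≈ 0.20833)
q(P) = -20 + P (q(P) = P - 5*4 = P - 20 = -20 + P)
V(-69)*q(c) = -7*(-20 + 5/24)/3 = -7/3*(-475/24) = 3325/72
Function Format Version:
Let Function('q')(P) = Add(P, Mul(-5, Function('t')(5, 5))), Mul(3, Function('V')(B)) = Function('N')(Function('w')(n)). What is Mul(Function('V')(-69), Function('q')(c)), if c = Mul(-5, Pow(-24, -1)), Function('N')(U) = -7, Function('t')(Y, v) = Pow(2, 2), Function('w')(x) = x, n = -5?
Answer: Rational(3325, 72) ≈ 46.181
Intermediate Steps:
Function('t')(Y, v) = 4
Function('V')(B) = Rational(-7, 3) (Function('V')(B) = Mul(Rational(1, 3), -7) = Rational(-7, 3))
c = Rational(5, 24) (c = Mul(-5, Rational(-1, 24)) = Rational(5, 24) ≈ 0.20833)
Function('q')(P) = Add(-20, P) (Function('q')(P) = Add(P, Mul(-5, 4)) = Add(P, -20) = Add(-20, P))
Mul(Function('V')(-69), Function('q')(c)) = Mul(Rational(-7, 3), Add(-20, Rational(5, 24))) = Mul(Rational(-7, 3), Rational(-475, 24)) = Rational(3325, 72)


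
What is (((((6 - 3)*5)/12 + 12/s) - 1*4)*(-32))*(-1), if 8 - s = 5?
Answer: 40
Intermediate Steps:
s = 3 (s = 8 - 1*5 = 8 - 5 = 3)
(((((6 - 3)*5)/12 + 12/s) - 1*4)*(-32))*(-1) = (((((6 - 3)*5)/12 + 12/3) - 1*4)*(-32))*(-1) = ((((3*5)*(1/12) + 12*(⅓)) - 4)*(-32))*(-1) = (((15*(1/12) + 4) - 4)*(-32))*(-1) = (((5/4 + 4) - 4)*(-32))*(-1) = ((21/4 - 4)*(-32))*(-1) = ((5/4)*(-32))*(-1) = -40*(-1) = 40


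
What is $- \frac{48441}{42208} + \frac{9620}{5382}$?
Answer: $\frac{5589673}{8737056} \approx 0.63977$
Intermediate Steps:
$- \frac{48441}{42208} + \frac{9620}{5382} = \left(-48441\right) \frac{1}{42208} + 9620 \cdot \frac{1}{5382} = - \frac{48441}{42208} + \frac{370}{207} = \frac{5589673}{8737056}$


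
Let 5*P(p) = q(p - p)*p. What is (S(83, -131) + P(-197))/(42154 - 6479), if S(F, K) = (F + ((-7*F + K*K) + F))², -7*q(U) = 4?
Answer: 9814998848/1248625 ≈ 7860.6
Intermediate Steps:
q(U) = -4/7 (q(U) = -⅐*4 = -4/7)
P(p) = -4*p/35 (P(p) = (-4*p/7)/5 = -4*p/35)
S(F, K) = (K² - 5*F)² (S(F, K) = (F + ((-7*F + K²) + F))² = (F + ((K² - 7*F) + F))² = (F + (K² - 6*F))² = (K² - 5*F)²)
(S(83, -131) + P(-197))/(42154 - 6479) = ((-1*(-131)² + 5*83)² - 4/35*(-197))/(42154 - 6479) = ((-1*17161 + 415)² + 788/35)/35675 = ((-17161 + 415)² + 788/35)*(1/35675) = ((-16746)² + 788/35)*(1/35675) = (280428516 + 788/35)*(1/35675) = (9814998848/35)*(1/35675) = 9814998848/1248625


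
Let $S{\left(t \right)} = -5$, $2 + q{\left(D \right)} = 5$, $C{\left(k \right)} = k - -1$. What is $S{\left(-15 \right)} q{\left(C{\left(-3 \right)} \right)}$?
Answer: $-15$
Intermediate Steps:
$C{\left(k \right)} = 1 + k$ ($C{\left(k \right)} = k + 1 = 1 + k$)
$q{\left(D \right)} = 3$ ($q{\left(D \right)} = -2 + 5 = 3$)
$S{\left(-15 \right)} q{\left(C{\left(-3 \right)} \right)} = \left(-5\right) 3 = -15$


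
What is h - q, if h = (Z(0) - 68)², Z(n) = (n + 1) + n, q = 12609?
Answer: -8120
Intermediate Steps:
Z(n) = 1 + 2*n (Z(n) = (1 + n) + n = 1 + 2*n)
h = 4489 (h = ((1 + 2*0) - 68)² = ((1 + 0) - 68)² = (1 - 68)² = (-67)² = 4489)
h - q = 4489 - 1*12609 = 4489 - 12609 = -8120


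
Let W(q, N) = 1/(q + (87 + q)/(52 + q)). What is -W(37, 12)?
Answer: -89/3417 ≈ -0.026046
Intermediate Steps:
W(q, N) = 1/(q + (87 + q)/(52 + q))
-W(37, 12) = -(52 + 37)/(87 + 37² + 53*37) = -89/(87 + 1369 + 1961) = -89/3417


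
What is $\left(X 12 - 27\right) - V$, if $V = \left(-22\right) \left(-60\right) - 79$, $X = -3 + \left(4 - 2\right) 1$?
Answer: $-1280$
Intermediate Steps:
$X = -1$ ($X = -3 + 2 \cdot 1 = -3 + 2 = -1$)
$V = 1241$ ($V = 1320 - 79 = 1241$)
$\left(X 12 - 27\right) - V = \left(\left(-1\right) 12 - 27\right) - 1241 = \left(-12 - 27\right) - 1241 = -39 - 1241 = -1280$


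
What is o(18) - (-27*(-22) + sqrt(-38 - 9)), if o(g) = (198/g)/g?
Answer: -10681/18 - I*sqrt(47) ≈ -593.39 - 6.8557*I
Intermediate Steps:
o(g) = 198/g**2
o(18) - (-27*(-22) + sqrt(-38 - 9)) = 198/18**2 - (-27*(-22) + sqrt(-38 - 9)) = 198*(1/324) - (594 + sqrt(-47)) = 11/18 - (594 + I*sqrt(47)) = 11/18 + (-594 - I*sqrt(47)) = -10681/18 - I*sqrt(47)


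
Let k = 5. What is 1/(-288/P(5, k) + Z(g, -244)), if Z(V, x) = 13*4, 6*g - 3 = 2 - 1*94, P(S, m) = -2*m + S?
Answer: 5/548 ≈ 0.0091241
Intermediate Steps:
P(S, m) = S - 2*m
g = -89/6 (g = ½ + (2 - 1*94)/6 = ½ + (2 - 94)/6 = ½ + (⅙)*(-92) = ½ - 46/3 = -89/6 ≈ -14.833)
Z(V, x) = 52
1/(-288/P(5, k) + Z(g, -244)) = 1/(-288/(5 - 2*5) + 52) = 1/(-288/(5 - 10) + 52) = 1/(-288/(-5) + 52) = 1/(-⅕*(-288) + 52) = 1/(288/5 + 52) = 1/(548/5) = 5/548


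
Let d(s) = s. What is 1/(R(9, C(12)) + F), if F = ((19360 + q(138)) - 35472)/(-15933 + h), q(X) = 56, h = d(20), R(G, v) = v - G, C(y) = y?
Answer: 15913/63795 ≈ 0.24944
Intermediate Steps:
h = 20
F = 16056/15913 (F = ((19360 + 56) - 35472)/(-15933 + 20) = (19416 - 35472)/(-15913) = -16056*(-1/15913) = 16056/15913 ≈ 1.0090)
1/(R(9, C(12)) + F) = 1/((12 - 1*9) + 16056/15913) = 1/((12 - 9) + 16056/15913) = 1/(3 + 16056/15913) = 1/(63795/15913) = 15913/63795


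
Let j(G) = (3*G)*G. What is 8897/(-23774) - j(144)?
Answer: -1478941889/23774 ≈ -62208.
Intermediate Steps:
j(G) = 3*G**2
8897/(-23774) - j(144) = 8897/(-23774) - 3*144**2 = 8897*(-1/23774) - 3*20736 = -8897/23774 - 1*62208 = -8897/23774 - 62208 = -1478941889/23774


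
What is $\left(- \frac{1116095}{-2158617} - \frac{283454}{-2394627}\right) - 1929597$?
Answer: $- \frac{1108249210932225460}{574342505651} \approx -1.9296 \cdot 10^{6}$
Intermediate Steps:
$\left(- \frac{1116095}{-2158617} - \frac{283454}{-2394627}\right) - 1929597 = \left(\left(-1116095\right) \left(- \frac{1}{2158617}\right) - - \frac{283454}{2394627}\right) - 1929597 = \left(\frac{1116095}{2158617} + \frac{283454}{2394627}\right) - 1929597 = \frac{364944427187}{574342505651} - 1929597 = - \frac{1108249210932225460}{574342505651}$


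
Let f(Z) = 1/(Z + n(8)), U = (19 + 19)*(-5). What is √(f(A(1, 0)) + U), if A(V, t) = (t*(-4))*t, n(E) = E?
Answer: 7*I*√62/4 ≈ 13.78*I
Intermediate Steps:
A(V, t) = -4*t² (A(V, t) = (-4*t)*t = -4*t²)
U = -190 (U = 38*(-5) = -190)
f(Z) = 1/(8 + Z) (f(Z) = 1/(Z + 8) = 1/(8 + Z))
√(f(A(1, 0)) + U) = √(1/(8 - 4*0²) - 190) = √(1/(8 - 4*0) - 190) = √(1/(8 + 0) - 190) = √(1/8 - 190) = √(⅛ - 190) = √(-1519/8) = 7*I*√62/4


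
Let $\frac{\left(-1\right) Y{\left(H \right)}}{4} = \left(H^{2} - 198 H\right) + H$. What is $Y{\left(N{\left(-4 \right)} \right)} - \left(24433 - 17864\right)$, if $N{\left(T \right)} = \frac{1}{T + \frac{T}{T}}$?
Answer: $- \frac{61489}{9} \approx -6832.1$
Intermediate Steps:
$N{\left(T \right)} = \frac{1}{1 + T}$ ($N{\left(T \right)} = \frac{1}{T + 1} = \frac{1}{1 + T}$)
$Y{\left(H \right)} = - 4 H^{2} + 788 H$ ($Y{\left(H \right)} = - 4 \left(\left(H^{2} - 198 H\right) + H\right) = - 4 \left(H^{2} - 197 H\right) = - 4 H^{2} + 788 H$)
$Y{\left(N{\left(-4 \right)} \right)} - \left(24433 - 17864\right) = \frac{4 \left(197 - \frac{1}{1 - 4}\right)}{1 - 4} - \left(24433 - 17864\right) = \frac{4 \left(197 - \frac{1}{-3}\right)}{-3} - \left(24433 - 17864\right) = 4 \left(- \frac{1}{3}\right) \left(197 - - \frac{1}{3}\right) - 6569 = 4 \left(- \frac{1}{3}\right) \left(197 + \frac{1}{3}\right) - 6569 = 4 \left(- \frac{1}{3}\right) \frac{592}{3} - 6569 = - \frac{2368}{9} - 6569 = - \frac{61489}{9}$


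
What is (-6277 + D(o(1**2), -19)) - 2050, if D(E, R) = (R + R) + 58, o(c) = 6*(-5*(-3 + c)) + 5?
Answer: -8307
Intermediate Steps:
o(c) = 95 - 30*c (o(c) = 6*(15 - 5*c) + 5 = (90 - 30*c) + 5 = 95 - 30*c)
D(E, R) = 58 + 2*R (D(E, R) = 2*R + 58 = 58 + 2*R)
(-6277 + D(o(1**2), -19)) - 2050 = (-6277 + (58 + 2*(-19))) - 2050 = (-6277 + (58 - 38)) - 2050 = (-6277 + 20) - 2050 = -6257 - 2050 = -8307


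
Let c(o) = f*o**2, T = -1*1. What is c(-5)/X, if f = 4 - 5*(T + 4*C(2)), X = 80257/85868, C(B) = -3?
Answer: 148122300/80257 ≈ 1845.6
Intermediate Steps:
T = -1
X = 80257/85868 (X = 80257*(1/85868) = 80257/85868 ≈ 0.93466)
f = 69 (f = 4 - 5*(-1 + 4*(-3)) = 4 - 5*(-1 - 12) = 4 - 5*(-13) = 4 + 65 = 69)
c(o) = 69*o**2
c(-5)/X = (69*(-5)**2)/(80257/85868) = (69*25)*(85868/80257) = 1725*(85868/80257) = 148122300/80257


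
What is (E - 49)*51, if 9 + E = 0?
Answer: -2958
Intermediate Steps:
E = -9 (E = -9 + 0 = -9)
(E - 49)*51 = (-9 - 49)*51 = -58*51 = -2958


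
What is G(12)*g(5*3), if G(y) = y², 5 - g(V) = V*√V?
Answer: 720 - 2160*√15 ≈ -7645.6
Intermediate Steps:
g(V) = 5 - V^(3/2) (g(V) = 5 - V*√V = 5 - V^(3/2))
G(12)*g(5*3) = 12²*(5 - (5*3)^(3/2)) = 144*(5 - 15^(3/2)) = 144*(5 - 15*√15) = 720 - 2160*√15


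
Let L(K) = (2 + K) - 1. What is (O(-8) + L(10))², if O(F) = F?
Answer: 9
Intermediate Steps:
L(K) = 1 + K
(O(-8) + L(10))² = (-8 + (1 + 10))² = (-8 + 11)² = 3² = 9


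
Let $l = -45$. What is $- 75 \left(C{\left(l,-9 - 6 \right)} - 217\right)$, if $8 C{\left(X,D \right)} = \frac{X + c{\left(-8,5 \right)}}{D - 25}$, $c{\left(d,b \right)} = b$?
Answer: $\frac{130125}{8} \approx 16266.0$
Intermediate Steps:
$C{\left(X,D \right)} = \frac{5 + X}{8 \left(-25 + D\right)}$ ($C{\left(X,D \right)} = \frac{\left(X + 5\right) \frac{1}{D - 25}}{8} = \frac{\left(5 + X\right) \frac{1}{-25 + D}}{8} = \frac{\frac{1}{-25 + D} \left(5 + X\right)}{8} = \frac{5 + X}{8 \left(-25 + D\right)}$)
$- 75 \left(C{\left(l,-9 - 6 \right)} - 217\right) = - 75 \left(\frac{5 - 45}{8 \left(-25 - 15\right)} - 217\right) = - 75 \left(\frac{1}{8} \frac{1}{-25 - 15} \left(-40\right) - 217\right) = - 75 \left(\frac{1}{8} \frac{1}{-40} \left(-40\right) - 217\right) = - 75 \left(\frac{1}{8} \left(- \frac{1}{40}\right) \left(-40\right) - 217\right) = - 75 \left(\frac{1}{8} - 217\right) = \left(-75\right) \left(- \frac{1735}{8}\right) = \frac{130125}{8}$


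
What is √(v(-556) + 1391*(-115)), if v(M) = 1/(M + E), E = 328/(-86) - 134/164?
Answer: 9*I*√7717183555597235/1976785 ≈ 399.96*I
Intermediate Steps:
E = -16329/3526 (E = 328*(-1/86) - 134*1/164 = -164/43 - 67/82 = -16329/3526 ≈ -4.6310)
v(M) = 1/(-16329/3526 + M) (v(M) = 1/(M - 16329/3526) = 1/(-16329/3526 + M))
√(v(-556) + 1391*(-115)) = √(3526/(-16329 + 3526*(-556)) + 1391*(-115)) = √(3526/(-16329 - 1960456) - 159965) = √(3526/(-1976785) - 159965) = √(3526*(-1/1976785) - 159965) = √(-3526/1976785 - 159965) = √(-316216416051/1976785) = 9*I*√7717183555597235/1976785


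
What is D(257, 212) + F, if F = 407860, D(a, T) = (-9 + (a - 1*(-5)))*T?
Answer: 461496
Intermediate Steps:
D(a, T) = T*(-4 + a) (D(a, T) = (-9 + (a + 5))*T = (-9 + (5 + a))*T = (-4 + a)*T = T*(-4 + a))
D(257, 212) + F = 212*(-4 + 257) + 407860 = 212*253 + 407860 = 53636 + 407860 = 461496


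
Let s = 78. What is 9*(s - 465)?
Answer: -3483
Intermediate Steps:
9*(s - 465) = 9*(78 - 465) = 9*(-387) = -3483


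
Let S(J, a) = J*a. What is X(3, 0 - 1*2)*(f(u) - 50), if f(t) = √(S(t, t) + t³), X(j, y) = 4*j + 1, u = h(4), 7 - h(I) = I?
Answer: -572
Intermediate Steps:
h(I) = 7 - I
u = 3 (u = 7 - 1*4 = 7 - 4 = 3)
X(j, y) = 1 + 4*j
f(t) = √(t² + t³) (f(t) = √(t*t + t³) = √(t² + t³))
X(3, 0 - 1*2)*(f(u) - 50) = (1 + 4*3)*(√(3²*(1 + 3)) - 50) = (1 + 12)*(√(9*4) - 50) = 13*(√36 - 50) = 13*(6 - 50) = 13*(-44) = -572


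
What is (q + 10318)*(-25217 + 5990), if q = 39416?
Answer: -956235618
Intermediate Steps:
(q + 10318)*(-25217 + 5990) = (39416 + 10318)*(-25217 + 5990) = 49734*(-19227) = -956235618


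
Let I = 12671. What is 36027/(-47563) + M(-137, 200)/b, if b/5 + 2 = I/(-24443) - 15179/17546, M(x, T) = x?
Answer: 2533224126077453/345093208329485 ≈ 7.3407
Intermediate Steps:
b = -7255497095/428876878 (b = -10 + 5*(12671/(-24443) - 15179/17546) = -10 + 5*(12671*(-1/24443) - 15179*1/17546) = -10 + 5*(-12671/24443 - 15179/17546) = -10 + 5*(-593345663/428876878) = -10 - 2966728315/428876878 = -7255497095/428876878 ≈ -16.917)
36027/(-47563) + M(-137, 200)/b = 36027/(-47563) - 137/(-7255497095/428876878) = 36027*(-1/47563) - 137*(-428876878/7255497095) = -36027/47563 + 58756132286/7255497095 = 2533224126077453/345093208329485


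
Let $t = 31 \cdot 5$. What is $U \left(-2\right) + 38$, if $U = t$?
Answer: $-272$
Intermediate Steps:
$t = 155$
$U = 155$
$U \left(-2\right) + 38 = 155 \left(-2\right) + 38 = -310 + 38 = -272$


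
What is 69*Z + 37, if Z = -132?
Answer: -9071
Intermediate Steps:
69*Z + 37 = 69*(-132) + 37 = -9108 + 37 = -9071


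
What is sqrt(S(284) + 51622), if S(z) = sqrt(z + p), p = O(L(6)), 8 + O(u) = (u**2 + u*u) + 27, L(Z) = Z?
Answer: sqrt(51622 + 5*sqrt(15)) ≈ 227.25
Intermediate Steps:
O(u) = 19 + 2*u**2 (O(u) = -8 + ((u**2 + u*u) + 27) = -8 + ((u**2 + u**2) + 27) = -8 + (2*u**2 + 27) = -8 + (27 + 2*u**2) = 19 + 2*u**2)
p = 91 (p = 19 + 2*6**2 = 19 + 2*36 = 19 + 72 = 91)
S(z) = sqrt(91 + z) (S(z) = sqrt(z + 91) = sqrt(91 + z))
sqrt(S(284) + 51622) = sqrt(sqrt(91 + 284) + 51622) = sqrt(sqrt(375) + 51622) = sqrt(5*sqrt(15) + 51622) = sqrt(51622 + 5*sqrt(15))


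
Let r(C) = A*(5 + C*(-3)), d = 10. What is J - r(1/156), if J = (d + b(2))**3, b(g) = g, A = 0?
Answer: 1728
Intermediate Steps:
r(C) = 0 (r(C) = 0*(5 + C*(-3)) = 0*(5 - 3*C) = 0)
J = 1728 (J = (10 + 2)**3 = 12**3 = 1728)
J - r(1/156) = 1728 - 1*0 = 1728 + 0 = 1728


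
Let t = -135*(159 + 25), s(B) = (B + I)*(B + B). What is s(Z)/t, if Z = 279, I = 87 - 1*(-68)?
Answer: -6727/690 ≈ -9.7493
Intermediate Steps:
I = 155 (I = 87 + 68 = 155)
s(B) = 2*B*(155 + B) (s(B) = (B + 155)*(B + B) = (155 + B)*(2*B) = 2*B*(155 + B))
t = -24840 (t = -135*184 = -24840)
s(Z)/t = (2*279*(155 + 279))/(-24840) = (2*279*434)*(-1/24840) = 242172*(-1/24840) = -6727/690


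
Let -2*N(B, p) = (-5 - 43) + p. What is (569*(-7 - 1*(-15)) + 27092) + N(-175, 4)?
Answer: 31666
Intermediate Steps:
N(B, p) = 24 - p/2 (N(B, p) = -((-5 - 43) + p)/2 = -(-48 + p)/2 = 24 - p/2)
(569*(-7 - 1*(-15)) + 27092) + N(-175, 4) = (569*(-7 - 1*(-15)) + 27092) + (24 - ½*4) = (569*(-7 + 15) + 27092) + (24 - 2) = (569*8 + 27092) + 22 = (4552 + 27092) + 22 = 31644 + 22 = 31666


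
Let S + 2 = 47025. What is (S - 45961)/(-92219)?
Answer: -1062/92219 ≈ -0.011516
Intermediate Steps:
S = 47023 (S = -2 + 47025 = 47023)
(S - 45961)/(-92219) = (47023 - 45961)/(-92219) = 1062*(-1/92219) = -1062/92219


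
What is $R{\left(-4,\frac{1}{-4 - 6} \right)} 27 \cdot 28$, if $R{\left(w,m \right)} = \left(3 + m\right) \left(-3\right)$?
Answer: $- \frac{32886}{5} \approx -6577.2$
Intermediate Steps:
$R{\left(w,m \right)} = -9 - 3 m$
$R{\left(-4,\frac{1}{-4 - 6} \right)} 27 \cdot 28 = \left(-9 - \frac{3}{-4 - 6}\right) 27 \cdot 28 = \left(-9 - \frac{3}{-10}\right) 27 \cdot 28 = \left(-9 - - \frac{3}{10}\right) 27 \cdot 28 = \left(-9 + \frac{3}{10}\right) 27 \cdot 28 = \left(- \frac{87}{10}\right) 27 \cdot 28 = \left(- \frac{2349}{10}\right) 28 = - \frac{32886}{5}$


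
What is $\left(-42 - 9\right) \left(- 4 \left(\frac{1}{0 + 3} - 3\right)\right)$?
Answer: $-544$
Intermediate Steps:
$\left(-42 - 9\right) \left(- 4 \left(\frac{1}{0 + 3} - 3\right)\right) = - 51 \left(- 4 \left(\frac{1}{3} - 3\right)\right) = - 51 \left(\left(-4\right) \left(- \frac{8}{3}\right)\right) = \left(-51\right) \frac{32}{3} = -544$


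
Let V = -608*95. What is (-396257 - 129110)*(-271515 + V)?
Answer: 172990218925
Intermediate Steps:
V = -57760
(-396257 - 129110)*(-271515 + V) = (-396257 - 129110)*(-271515 - 57760) = -525367*(-329275) = 172990218925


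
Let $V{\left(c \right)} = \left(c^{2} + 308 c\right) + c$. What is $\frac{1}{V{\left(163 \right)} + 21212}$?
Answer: $\frac{1}{98148} \approx 1.0189 \cdot 10^{-5}$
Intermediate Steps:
$V{\left(c \right)} = c^{2} + 309 c$
$\frac{1}{V{\left(163 \right)} + 21212} = \frac{1}{163 \left(309 + 163\right) + 21212} = \frac{1}{163 \cdot 472 + 21212} = \frac{1}{76936 + 21212} = \frac{1}{98148}$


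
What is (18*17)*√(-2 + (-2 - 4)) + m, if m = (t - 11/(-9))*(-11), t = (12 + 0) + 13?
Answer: -2596/9 + 612*I*√2 ≈ -288.44 + 865.5*I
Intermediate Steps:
t = 25 (t = 12 + 13 = 25)
m = -2596/9 (m = (25 - 11/(-9))*(-11) = (25 - 11*(-⅑))*(-11) = (25 + 11/9)*(-11) = (236/9)*(-11) = -2596/9 ≈ -288.44)
(18*17)*√(-2 + (-2 - 4)) + m = (18*17)*√(-2 + (-2 - 4)) - 2596/9 = 306*√(-2 - 6) - 2596/9 = 306*√(-8) - 2596/9 = 306*(2*I*√2) - 2596/9 = 612*I*√2 - 2596/9 = -2596/9 + 612*I*√2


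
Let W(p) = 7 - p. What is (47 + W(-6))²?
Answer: 3600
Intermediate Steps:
(47 + W(-6))² = (47 + (7 - 1*(-6)))² = (47 + (7 + 6))² = (47 + 13)² = 60² = 3600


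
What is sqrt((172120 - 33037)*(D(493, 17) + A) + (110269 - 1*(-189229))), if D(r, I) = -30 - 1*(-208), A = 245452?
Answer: 2*sqrt(8540814197) ≈ 1.8483e+5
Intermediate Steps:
D(r, I) = 178 (D(r, I) = -30 + 208 = 178)
sqrt((172120 - 33037)*(D(493, 17) + A) + (110269 - 1*(-189229))) = sqrt((172120 - 33037)*(178 + 245452) + (110269 - 1*(-189229))) = sqrt(139083*245630 + (110269 + 189229)) = sqrt(34162957290 + 299498) = sqrt(34163256788) = 2*sqrt(8540814197)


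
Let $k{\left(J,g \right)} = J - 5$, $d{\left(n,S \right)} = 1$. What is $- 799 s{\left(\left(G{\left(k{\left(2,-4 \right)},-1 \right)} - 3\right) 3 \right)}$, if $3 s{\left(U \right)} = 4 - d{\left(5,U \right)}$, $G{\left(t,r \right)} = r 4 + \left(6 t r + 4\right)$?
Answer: $-799$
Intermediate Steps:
$k{\left(J,g \right)} = -5 + J$
$G{\left(t,r \right)} = 4 + 4 r + 6 r t$ ($G{\left(t,r \right)} = 4 r + \left(6 r t + 4\right) = 4 r + \left(4 + 6 r t\right) = 4 + 4 r + 6 r t$)
$s{\left(U \right)} = 1$ ($s{\left(U \right)} = \frac{4 - 1}{3} = \frac{1}{3} \cdot 3 = 1$)
$- 799 s{\left(\left(G{\left(k{\left(2,-4 \right)},-1 \right)} - 3\right) 3 \right)} = \left(-799\right) 1 = -799$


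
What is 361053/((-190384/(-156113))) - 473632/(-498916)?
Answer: 7030380983459653/23746405936 ≈ 2.9606e+5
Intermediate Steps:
361053/((-190384/(-156113))) - 473632/(-498916) = 361053/((-190384*(-1/156113))) - 473632*(-1/498916) = 361053/(190384/156113) + 118408/124729 = 361053*(156113/190384) + 118408/124729 = 56365066989/190384 + 118408/124729 = 7030380983459653/23746405936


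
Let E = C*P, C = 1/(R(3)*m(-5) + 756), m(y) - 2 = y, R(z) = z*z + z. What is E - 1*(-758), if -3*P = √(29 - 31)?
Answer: 758 - I*√2/2160 ≈ 758.0 - 0.00065473*I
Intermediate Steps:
R(z) = z + z² (R(z) = z² + z = z + z²)
m(y) = 2 + y
P = -I*√2/3 (P = -√(29 - 31)/3 = -I*√2/3 ≈ -0.4714*I)
C = 1/720 (C = 1/((3*(1 + 3))*(2 - 5) + 756) = 1/((3*4)*(-3) + 756) = 1/(12*(-3) + 756) = 1/(-36 + 756) = 1/720 ≈ 0.0013889)
E = -I*√2/2160 (E = (-I*√2/3)/720 = -I*√2/2160 ≈ -0.00065473*I)
E - 1*(-758) = -I*√2/2160 - 1*(-758) = -I*√2/2160 + 758 = 758 - I*√2/2160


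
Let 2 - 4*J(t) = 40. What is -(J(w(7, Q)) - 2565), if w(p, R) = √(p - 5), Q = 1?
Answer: 5149/2 ≈ 2574.5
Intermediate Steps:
w(p, R) = √(-5 + p)
J(t) = -19/2 (J(t) = ½ - ¼*40 = ½ - 10 = -19/2)
-(J(w(7, Q)) - 2565) = -(-19/2 - 2565) = -1*(-5149/2) = 5149/2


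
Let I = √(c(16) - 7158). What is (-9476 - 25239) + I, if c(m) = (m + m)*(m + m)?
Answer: -34715 + I*√6134 ≈ -34715.0 + 78.32*I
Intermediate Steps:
c(m) = 4*m² (c(m) = (2*m)*(2*m) = 4*m²)
I = I*√6134 (I = √(4*16² - 7158) = √(4*256 - 7158) = √(1024 - 7158) = √(-6134) = I*√6134 ≈ 78.32*I)
(-9476 - 25239) + I = (-9476 - 25239) + I*√6134 = -34715 + I*√6134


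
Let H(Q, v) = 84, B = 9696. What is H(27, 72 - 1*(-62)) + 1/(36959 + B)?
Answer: 3919021/46655 ≈ 84.000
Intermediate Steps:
H(27, 72 - 1*(-62)) + 1/(36959 + B) = 84 + 1/(36959 + 9696) = 84 + 1/46655 = 3919021/46655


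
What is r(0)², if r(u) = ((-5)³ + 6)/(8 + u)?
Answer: 14161/64 ≈ 221.27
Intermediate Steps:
r(u) = -119/(8 + u) (r(u) = (-125 + 6)/(8 + u) = -119/(8 + u))
r(0)² = (-119/(8 + 0))² = (-119/8)² = 14161/64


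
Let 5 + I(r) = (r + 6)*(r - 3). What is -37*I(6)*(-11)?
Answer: 12617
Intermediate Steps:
I(r) = -5 + (-3 + r)*(6 + r) (I(r) = -5 + (r + 6)*(r - 3) = -5 + (6 + r)*(-3 + r) = -5 + (-3 + r)*(6 + r))
-37*I(6)*(-11) = -37*(-23 + 6² + 3*6)*(-11) = -37*(-23 + 36 + 18)*(-11) = -37*31*(-11) = -1147*(-11) = 12617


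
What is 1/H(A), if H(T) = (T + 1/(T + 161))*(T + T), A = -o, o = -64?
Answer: 225/1843328 ≈ 0.00012206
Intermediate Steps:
A = 64 (A = -1*(-64) = 64)
H(T) = 2*T*(T + 1/(161 + T)) (H(T) = (T + 1/(161 + T))*(2*T) = 2*T*(T + 1/(161 + T)))
1/H(A) = 1/(2*64*(1 + 64² + 161*64)/(161 + 64)) = 1/(2*64*(1 + 4096 + 10304)/225) = 1/(2*64*(1/225)*14401) = 1/(1843328/225) = 225/1843328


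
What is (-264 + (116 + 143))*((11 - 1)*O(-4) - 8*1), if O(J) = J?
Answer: 240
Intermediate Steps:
(-264 + (116 + 143))*((11 - 1)*O(-4) - 8*1) = (-264 + (116 + 143))*((11 - 1)*(-4) - 8*1) = (-264 + 259)*(10*(-4) - 8) = -5*(-40 - 8) = -5*(-48) = 240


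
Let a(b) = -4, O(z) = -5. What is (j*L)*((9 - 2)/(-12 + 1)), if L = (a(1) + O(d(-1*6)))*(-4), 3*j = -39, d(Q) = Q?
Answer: 3276/11 ≈ 297.82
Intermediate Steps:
j = -13 (j = (1/3)*(-39) = -13)
L = 36 (L = (-4 - 5)*(-4) = -9*(-4) = 36)
(j*L)*((9 - 2)/(-12 + 1)) = (-13*36)*((9 - 2)/(-12 + 1)) = -3276/(-11) = -3276*(-1)/11 = -468*(-7/11) = 3276/11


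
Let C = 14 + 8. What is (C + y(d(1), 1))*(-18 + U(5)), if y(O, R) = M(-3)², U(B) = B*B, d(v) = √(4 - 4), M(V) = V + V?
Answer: 406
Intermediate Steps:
M(V) = 2*V
C = 22
d(v) = 0 (d(v) = √0 = 0)
U(B) = B²
y(O, R) = 36 (y(O, R) = (2*(-3))² = (-6)² = 36)
(C + y(d(1), 1))*(-18 + U(5)) = (22 + 36)*(-18 + 5²) = 58*(-18 + 25) = 58*7 = 406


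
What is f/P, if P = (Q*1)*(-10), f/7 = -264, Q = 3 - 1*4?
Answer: -924/5 ≈ -184.80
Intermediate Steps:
Q = -1 (Q = 3 - 4 = -1)
f = -1848 (f = 7*(-264) = -1848)
P = 10 (P = -1*1*(-10) = -1*(-10) = 10)
f/P = -1848/10 = -1848*⅒ = -924/5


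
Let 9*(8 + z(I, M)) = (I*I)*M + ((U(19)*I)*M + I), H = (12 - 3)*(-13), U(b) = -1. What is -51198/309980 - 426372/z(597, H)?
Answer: -156974155467/2150717650070 ≈ -0.072987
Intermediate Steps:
H = -117 (H = 9*(-13) = -117)
z(I, M) = -8 + I/9 - I*M/9 + M*I²/9 (z(I, M) = -8 + ((I*I)*M + ((-I)*M + I))/9 = -8 + (I²*M + (-I*M + I))/9 = -8 + (M*I² + (I - I*M))/9 = -8 + (I + M*I² - I*M)/9 = -8 + (I/9 - I*M/9 + M*I²/9) = -8 + I/9 - I*M/9 + M*I²/9)
-51198/309980 - 426372/z(597, H) = -51198/309980 - 426372/(-8 + (⅑)*597 - ⅑*597*(-117) + (⅑)*(-117)*597²) = -51198*1/309980 - 426372/(-8 + 199/3 + 7761 + (⅑)*(-117)*356409) = -25599/154990 - 426372/(-8 + 199/3 + 7761 - 4633317) = -25599/154990 - 426372/(-13876493/3) = -25599/154990 - 426372*(-3/13876493) = -25599/154990 + 1279116/13876493 = -156974155467/2150717650070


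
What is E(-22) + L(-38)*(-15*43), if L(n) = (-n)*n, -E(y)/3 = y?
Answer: 931446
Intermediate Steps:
E(y) = -3*y
L(n) = -n**2
E(-22) + L(-38)*(-15*43) = -3*(-22) + (-1*(-38)**2)*(-15*43) = 66 - 1*1444*(-645) = 66 - 1444*(-645) = 66 + 931380 = 931446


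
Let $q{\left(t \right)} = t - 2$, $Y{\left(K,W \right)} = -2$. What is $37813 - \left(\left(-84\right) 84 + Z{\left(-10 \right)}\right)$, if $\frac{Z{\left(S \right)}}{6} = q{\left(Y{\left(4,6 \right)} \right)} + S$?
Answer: $44953$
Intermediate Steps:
$q{\left(t \right)} = -2 + t$
$Z{\left(S \right)} = -24 + 6 S$ ($Z{\left(S \right)} = 6 \left(\left(-2 - 2\right) + S\right) = 6 \left(-4 + S\right) = -24 + 6 S$)
$37813 - \left(\left(-84\right) 84 + Z{\left(-10 \right)}\right) = 37813 - \left(\left(-84\right) 84 + \left(-24 + 6 \left(-10\right)\right)\right) = 37813 - \left(-7056 - 84\right) = 37813 - -7140 = 37813 + 7140 = 44953$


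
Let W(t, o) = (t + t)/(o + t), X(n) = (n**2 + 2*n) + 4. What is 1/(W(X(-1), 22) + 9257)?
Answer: 25/231431 ≈ 0.00010802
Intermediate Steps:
X(n) = 4 + n**2 + 2*n
W(t, o) = 2*t/(o + t) (W(t, o) = (2*t)/(o + t) = 2*t/(o + t))
1/(W(X(-1), 22) + 9257) = 1/(2*(4 + (-1)**2 + 2*(-1))/(22 + (4 + (-1)**2 + 2*(-1))) + 9257) = 1/(2*(4 + 1 - 2)/(22 + (4 + 1 - 2)) + 9257) = 1/(2*3/(22 + 3) + 9257) = 1/(2*3/25 + 9257) = 1/(2*3*(1/25) + 9257) = 1/(6/25 + 9257) = 1/(231431/25) = 25/231431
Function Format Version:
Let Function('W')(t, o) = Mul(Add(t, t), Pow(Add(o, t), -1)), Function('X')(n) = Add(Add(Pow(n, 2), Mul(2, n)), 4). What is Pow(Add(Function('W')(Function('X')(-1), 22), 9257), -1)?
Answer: Rational(25, 231431) ≈ 0.00010802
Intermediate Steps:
Function('X')(n) = Add(4, Pow(n, 2), Mul(2, n))
Function('W')(t, o) = Mul(2, t, Pow(Add(o, t), -1)) (Function('W')(t, o) = Mul(Mul(2, t), Pow(Add(o, t), -1)) = Mul(2, t, Pow(Add(o, t), -1)))
Pow(Add(Function('W')(Function('X')(-1), 22), 9257), -1) = Pow(Add(Mul(2, Add(4, Pow(-1, 2), Mul(2, -1)), Pow(Add(22, Add(4, Pow(-1, 2), Mul(2, -1))), -1)), 9257), -1) = Pow(Add(Mul(2, Add(4, 1, -2), Pow(Add(22, Add(4, 1, -2)), -1)), 9257), -1) = Pow(Add(Mul(2, 3, Pow(Add(22, 3), -1)), 9257), -1) = Pow(Add(Mul(2, 3, Pow(25, -1)), 9257), -1) = Pow(Add(Mul(2, 3, Rational(1, 25)), 9257), -1) = Pow(Add(Rational(6, 25), 9257), -1) = Pow(Rational(231431, 25), -1) = Rational(25, 231431)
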